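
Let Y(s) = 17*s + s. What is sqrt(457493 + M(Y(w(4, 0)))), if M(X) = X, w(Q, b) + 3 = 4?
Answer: sqrt(457511) ≈ 676.40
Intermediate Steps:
w(Q, b) = 1 (w(Q, b) = -3 + 4 = 1)
Y(s) = 18*s
sqrt(457493 + M(Y(w(4, 0)))) = sqrt(457493 + 18*1) = sqrt(457493 + 18) = sqrt(457511)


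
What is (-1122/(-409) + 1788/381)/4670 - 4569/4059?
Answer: -184458652778/164101182465 ≈ -1.1241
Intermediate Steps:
(-1122/(-409) + 1788/381)/4670 - 4569/4059 = (-1122*(-1/409) + 1788*(1/381))*(1/4670) - 4569*1/4059 = (1122/409 + 596/127)*(1/4670) - 1523/1353 = (386258/51943)*(1/4670) - 1523/1353 = 193129/121286905 - 1523/1353 = -184458652778/164101182465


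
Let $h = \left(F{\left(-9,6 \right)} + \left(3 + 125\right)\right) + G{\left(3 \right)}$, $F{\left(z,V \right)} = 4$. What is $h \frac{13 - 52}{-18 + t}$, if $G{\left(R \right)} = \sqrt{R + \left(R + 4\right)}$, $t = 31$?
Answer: $-396 - 3 \sqrt{10} \approx -405.49$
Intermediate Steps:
$G{\left(R \right)} = \sqrt{4 + 2 R}$ ($G{\left(R \right)} = \sqrt{R + \left(4 + R\right)} = \sqrt{4 + 2 R}$)
$h = 132 + \sqrt{10}$ ($h = \left(4 + \left(3 + 125\right)\right) + \sqrt{4 + 2 \cdot 3} = \left(4 + 128\right) + \sqrt{4 + 6} = 132 + \sqrt{10} \approx 135.16$)
$h \frac{13 - 52}{-18 + t} = \left(132 + \sqrt{10}\right) \frac{13 - 52}{-18 + 31} = \left(132 + \sqrt{10}\right) \left(- \frac{39}{13}\right) = \left(132 + \sqrt{10}\right) \left(\left(-39\right) \frac{1}{13}\right) = \left(132 + \sqrt{10}\right) \left(-3\right) = -396 - 3 \sqrt{10}$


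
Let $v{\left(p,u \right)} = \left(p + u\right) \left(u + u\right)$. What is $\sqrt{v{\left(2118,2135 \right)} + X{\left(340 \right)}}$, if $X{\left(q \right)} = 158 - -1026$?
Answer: $\sqrt{18161494} \approx 4261.6$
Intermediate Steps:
$v{\left(p,u \right)} = 2 u \left(p + u\right)$ ($v{\left(p,u \right)} = \left(p + u\right) 2 u = 2 u \left(p + u\right)$)
$X{\left(q \right)} = 1184$ ($X{\left(q \right)} = 158 + 1026 = 1184$)
$\sqrt{v{\left(2118,2135 \right)} + X{\left(340 \right)}} = \sqrt{2 \cdot 2135 \left(2118 + 2135\right) + 1184} = \sqrt{2 \cdot 2135 \cdot 4253 + 1184} = \sqrt{18160310 + 1184} = \sqrt{18161494}$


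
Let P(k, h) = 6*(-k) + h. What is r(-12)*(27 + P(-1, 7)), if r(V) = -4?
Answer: -160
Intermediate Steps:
P(k, h) = h - 6*k (P(k, h) = -6*k + h = h - 6*k)
r(-12)*(27 + P(-1, 7)) = -4*(27 + (7 - 6*(-1))) = -4*(27 + (7 + 6)) = -4*(27 + 13) = -4*40 = -160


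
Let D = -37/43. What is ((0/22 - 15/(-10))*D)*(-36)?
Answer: 1998/43 ≈ 46.465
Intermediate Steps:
D = -37/43 (D = -37*1/43 = -37/43 ≈ -0.86047)
((0/22 - 15/(-10))*D)*(-36) = ((0/22 - 15/(-10))*(-37/43))*(-36) = ((0*(1/22) - 15*(-1/10))*(-37/43))*(-36) = ((0 + 3/2)*(-37/43))*(-36) = ((3/2)*(-37/43))*(-36) = -111/86*(-36) = 1998/43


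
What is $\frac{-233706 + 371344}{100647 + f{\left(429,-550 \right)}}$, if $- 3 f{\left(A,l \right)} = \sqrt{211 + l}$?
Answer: $\frac{20779277679}{15194727970} + \frac{68819 i \sqrt{339}}{15194727970} \approx 1.3675 + 8.339 \cdot 10^{-5} i$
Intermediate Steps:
$f{\left(A,l \right)} = - \frac{\sqrt{211 + l}}{3}$
$\frac{-233706 + 371344}{100647 + f{\left(429,-550 \right)}} = \frac{-233706 + 371344}{100647 - \frac{\sqrt{211 - 550}}{3}} = \frac{137638}{100647 - \frac{\sqrt{-339}}{3}} = \frac{137638}{100647 - \frac{i \sqrt{339}}{3}}$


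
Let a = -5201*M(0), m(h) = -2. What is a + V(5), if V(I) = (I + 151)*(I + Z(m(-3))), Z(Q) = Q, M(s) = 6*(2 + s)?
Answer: -61944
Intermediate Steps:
M(s) = 12 + 6*s
a = -62412 (a = -5201*(12 + 6*0) = -5201*(12 + 0) = -5201*12 = -62412)
V(I) = (-2 + I)*(151 + I) (V(I) = (I + 151)*(I - 2) = (151 + I)*(-2 + I) = (-2 + I)*(151 + I))
a + V(5) = -62412 + (-302 + 5² + 149*5) = -62412 + (-302 + 25 + 745) = -62412 + 468 = -61944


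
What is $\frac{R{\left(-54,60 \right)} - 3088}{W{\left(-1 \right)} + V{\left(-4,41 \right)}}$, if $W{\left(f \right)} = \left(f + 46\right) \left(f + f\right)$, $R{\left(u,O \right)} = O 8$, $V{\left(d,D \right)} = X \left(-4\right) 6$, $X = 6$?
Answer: $\frac{1304}{117} \approx 11.145$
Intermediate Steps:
$V{\left(d,D \right)} = -144$ ($V{\left(d,D \right)} = 6 \left(-4\right) 6 = \left(-24\right) 6 = -144$)
$R{\left(u,O \right)} = 8 O$
$W{\left(f \right)} = 2 f \left(46 + f\right)$ ($W{\left(f \right)} = \left(46 + f\right) 2 f = 2 f \left(46 + f\right)$)
$\frac{R{\left(-54,60 \right)} - 3088}{W{\left(-1 \right)} + V{\left(-4,41 \right)}} = \frac{8 \cdot 60 - 3088}{2 \left(-1\right) \left(46 - 1\right) - 144} = \frac{480 - 3088}{2 \left(-1\right) 45 - 144} = - \frac{2608}{-90 - 144} = - \frac{2608}{-234} = \left(-2608\right) \left(- \frac{1}{234}\right) = \frac{1304}{117}$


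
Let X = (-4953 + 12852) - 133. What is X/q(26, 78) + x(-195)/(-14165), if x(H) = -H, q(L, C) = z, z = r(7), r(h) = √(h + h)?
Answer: -39/2833 + 3883*√14/7 ≈ 2075.5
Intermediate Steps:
X = 7766 (X = 7899 - 133 = 7766)
r(h) = √2*√h (r(h) = √(2*h) = √2*√h)
z = √14 (z = √2*√7 = √14 ≈ 3.7417)
q(L, C) = √14
X/q(26, 78) + x(-195)/(-14165) = 7766/(√14) - 1*(-195)/(-14165) = 7766*(√14/14) + 195*(-1/14165) = 3883*√14/7 - 39/2833 = -39/2833 + 3883*√14/7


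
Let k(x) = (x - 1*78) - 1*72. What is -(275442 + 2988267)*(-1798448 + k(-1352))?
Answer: 5874513014550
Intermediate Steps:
k(x) = -150 + x (k(x) = (x - 78) - 72 = (-78 + x) - 72 = -150 + x)
-(275442 + 2988267)*(-1798448 + k(-1352)) = -(275442 + 2988267)*(-1798448 + (-150 - 1352)) = -3263709*(-1798448 - 1502) = -3263709*(-1799950) = -1*(-5874513014550) = 5874513014550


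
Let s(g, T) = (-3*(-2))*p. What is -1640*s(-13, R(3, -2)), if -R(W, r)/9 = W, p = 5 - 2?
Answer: -29520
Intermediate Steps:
p = 3
R(W, r) = -9*W
s(g, T) = 18 (s(g, T) = -3*(-2)*3 = 6*3 = 18)
-1640*s(-13, R(3, -2)) = -1640*18 = -29520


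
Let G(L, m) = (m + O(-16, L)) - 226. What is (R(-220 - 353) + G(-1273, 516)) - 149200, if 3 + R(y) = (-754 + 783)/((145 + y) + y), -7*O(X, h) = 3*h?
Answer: -148515825/1001 ≈ -1.4837e+5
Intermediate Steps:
O(X, h) = -3*h/7
G(L, m) = -226 + m - 3*L/7 (G(L, m) = (m - 3*L/7) - 226 = -226 + m - 3*L/7)
R(y) = -3 + 29/(145 + 2*y) (R(y) = -3 + (-754 + 783)/((145 + y) + y) = -3 + 29/(145 + 2*y))
(R(-220 - 353) + G(-1273, 516)) - 149200 = (2*(-203 - 3*(-220 - 353))/(145 + 2*(-220 - 353)) + (-226 + 516 - 3/7*(-1273))) - 149200 = (2*(-203 - 3*(-573))/(145 + 2*(-573)) + (-226 + 516 + 3819/7)) - 149200 = (2*(-203 + 1719)/(145 - 1146) + 5849/7) - 149200 = (2*1516/(-1001) + 5849/7) - 149200 = (2*(-1/1001)*1516 + 5849/7) - 149200 = (-3032/1001 + 5849/7) - 149200 = 833375/1001 - 149200 = -148515825/1001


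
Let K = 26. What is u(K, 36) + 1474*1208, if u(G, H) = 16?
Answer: 1780608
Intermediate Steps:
u(K, 36) + 1474*1208 = 16 + 1474*1208 = 16 + 1780592 = 1780608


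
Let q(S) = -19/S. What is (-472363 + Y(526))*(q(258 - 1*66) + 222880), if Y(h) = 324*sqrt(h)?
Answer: -20213801989583/192 + 1155409407*sqrt(526)/16 ≈ -1.0362e+11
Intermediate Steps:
(-472363 + Y(526))*(q(258 - 1*66) + 222880) = (-472363 + 324*sqrt(526))*(-19/(258 - 1*66) + 222880) = (-472363 + 324*sqrt(526))*(-19/(258 - 66) + 222880) = (-472363 + 324*sqrt(526))*(-19/192 + 222880) = (-472363 + 324*sqrt(526))*(42792941/192) = -20213801989583/192 + 1155409407*sqrt(526)/16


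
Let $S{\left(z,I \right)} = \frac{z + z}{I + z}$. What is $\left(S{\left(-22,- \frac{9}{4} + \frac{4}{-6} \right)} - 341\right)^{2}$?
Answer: $\frac{10288247761}{89401} \approx 1.1508 \cdot 10^{5}$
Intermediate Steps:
$S{\left(z,I \right)} = \frac{2 z}{I + z}$
$\left(S{\left(-22,- \frac{9}{4} + \frac{4}{-6} \right)} - 341\right)^{2} = \left(2 \left(-22\right) \frac{1}{\left(- \frac{9}{4} + \frac{4}{-6}\right) - 22} - 341\right)^{2} = \left(2 \left(-22\right) \frac{1}{\left(\left(-9\right) \frac{1}{4} + 4 \left(- \frac{1}{6}\right)\right) - 22} - 341\right)^{2} = \left(2 \left(-22\right) \frac{1}{\left(- \frac{9}{4} - \frac{2}{3}\right) - 22} - 341\right)^{2} = \left(2 \left(-22\right) \frac{1}{- \frac{35}{12} - 22} - 341\right)^{2} = \left(2 \left(-22\right) \frac{1}{- \frac{299}{12}} - 341\right)^{2} = \left(2 \left(-22\right) \left(- \frac{12}{299}\right) - 341\right)^{2} = \left(\frac{528}{299} - 341\right)^{2} = \left(- \frac{101431}{299}\right)^{2} = \frac{10288247761}{89401}$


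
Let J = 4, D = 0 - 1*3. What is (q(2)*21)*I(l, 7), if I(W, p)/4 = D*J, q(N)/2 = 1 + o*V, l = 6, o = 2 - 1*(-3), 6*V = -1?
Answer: -336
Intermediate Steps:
D = -3 (D = 0 - 3 = -3)
V = -1/6 (V = (1/6)*(-1) = -1/6 ≈ -0.16667)
o = 5 (o = 2 + 3 = 5)
q(N) = 1/3 (q(N) = 2*(1 + 5*(-1/6)) = 2*(1 - 5/6) = 2*(1/6) = 1/3)
I(W, p) = -48 (I(W, p) = 4*(-3*4) = 4*(-12) = -48)
(q(2)*21)*I(l, 7) = ((1/3)*21)*(-48) = 7*(-48) = -336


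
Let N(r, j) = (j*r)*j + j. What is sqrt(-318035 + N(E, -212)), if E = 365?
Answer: sqrt(16086313) ≈ 4010.8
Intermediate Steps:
N(r, j) = j + r*j**2 (N(r, j) = r*j**2 + j = j + r*j**2)
sqrt(-318035 + N(E, -212)) = sqrt(-318035 - 212*(1 - 212*365)) = sqrt(-318035 - 212*(1 - 77380)) = sqrt(-318035 - 212*(-77379)) = sqrt(-318035 + 16404348) = sqrt(16086313)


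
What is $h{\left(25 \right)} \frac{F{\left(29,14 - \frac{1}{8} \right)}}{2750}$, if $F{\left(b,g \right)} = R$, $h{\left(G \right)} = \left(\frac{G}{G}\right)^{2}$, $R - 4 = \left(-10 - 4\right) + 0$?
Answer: $- \frac{1}{275} \approx -0.0036364$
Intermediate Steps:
$R = -10$ ($R = 4 + \left(\left(-10 - 4\right) + 0\right) = 4 + \left(-14 + 0\right) = 4 - 14 = -10$)
$h{\left(G \right)} = 1$ ($h{\left(G \right)} = 1^{2} = 1$)
$F{\left(b,g \right)} = -10$
$h{\left(25 \right)} \frac{F{\left(29,14 - \frac{1}{8} \right)}}{2750} = 1 \left(- \frac{10}{2750}\right) = 1 \left(\left(-10\right) \frac{1}{2750}\right) = 1 \left(- \frac{1}{275}\right) = - \frac{1}{275}$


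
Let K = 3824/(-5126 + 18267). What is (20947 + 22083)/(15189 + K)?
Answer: 565457230/199602473 ≈ 2.8329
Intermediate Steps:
K = 3824/13141 ≈ 0.29100
(20947 + 22083)/(15189 + K) = (20947 + 22083)/(15189 + 3824/13141) = 43030/(199602473/13141) = 43030*(13141/199602473) = 565457230/199602473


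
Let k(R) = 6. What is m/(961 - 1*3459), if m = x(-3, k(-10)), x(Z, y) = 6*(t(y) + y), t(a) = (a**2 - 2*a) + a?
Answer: -108/1249 ≈ -0.086469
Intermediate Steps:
t(a) = a**2 - a
x(Z, y) = 6*y + 6*y*(-1 + y) (x(Z, y) = 6*(y*(-1 + y) + y) = 6*(y + y*(-1 + y)) = 6*y + 6*y*(-1 + y))
m = 216 (m = 6*6**2 = 6*36 = 216)
m/(961 - 1*3459) = 216/(961 - 1*3459) = 216/(961 - 3459) = 216/(-2498) = 216*(-1/2498) = -108/1249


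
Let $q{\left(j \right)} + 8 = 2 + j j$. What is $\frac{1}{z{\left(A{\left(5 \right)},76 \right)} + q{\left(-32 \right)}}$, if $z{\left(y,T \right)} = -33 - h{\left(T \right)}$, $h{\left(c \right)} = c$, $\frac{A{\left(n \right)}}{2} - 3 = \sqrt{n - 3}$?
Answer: $\frac{1}{909} \approx 0.0011001$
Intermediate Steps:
$A{\left(n \right)} = 6 + 2 \sqrt{-3 + n}$ ($A{\left(n \right)} = 6 + 2 \sqrt{n - 3} = 6 + 2 \sqrt{-3 + n}$)
$q{\left(j \right)} = -6 + j^{2}$ ($q{\left(j \right)} = -8 + \left(2 + j j\right) = -8 + \left(2 + j^{2}\right) = -6 + j^{2}$)
$z{\left(y,T \right)} = -33 - T$
$\frac{1}{z{\left(A{\left(5 \right)},76 \right)} + q{\left(-32 \right)}} = \frac{1}{\left(-33 - 76\right) - \left(6 - \left(-32\right)^{2}\right)} = \frac{1}{\left(-33 - 76\right) + \left(-6 + 1024\right)} = \frac{1}{-109 + 1018} = \frac{1}{909}$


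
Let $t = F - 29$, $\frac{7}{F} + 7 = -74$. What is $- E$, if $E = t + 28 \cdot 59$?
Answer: $- \frac{131456}{81} \approx -1622.9$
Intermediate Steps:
$F = - \frac{7}{81}$ ($F = \frac{7}{-7 - 74} = \frac{7}{-81} = 7 \left(- \frac{1}{81}\right) = - \frac{7}{81} \approx -0.08642$)
$t = - \frac{2356}{81}$ ($t = - \frac{7}{81} - 29 = - \frac{2356}{81} \approx -29.086$)
$E = \frac{131456}{81}$ ($E = - \frac{2356}{81} + 28 \cdot 59 = - \frac{2356}{81} + 1652 = \frac{131456}{81} \approx 1622.9$)
$- E = \left(-1\right) \frac{131456}{81} = - \frac{131456}{81}$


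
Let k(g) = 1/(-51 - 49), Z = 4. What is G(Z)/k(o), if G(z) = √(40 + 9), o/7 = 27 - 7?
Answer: -700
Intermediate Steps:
o = 140 (o = 7*(27 - 7) = 7*20 = 140)
G(z) = 7 (G(z) = √49 = 7)
k(g) = -1/100 (k(g) = 1/(-100) = -1/100)
G(Z)/k(o) = 7/(-1/100) = 7*(-100) = -700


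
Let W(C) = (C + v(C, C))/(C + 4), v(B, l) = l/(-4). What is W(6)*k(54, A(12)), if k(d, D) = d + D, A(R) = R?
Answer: 297/10 ≈ 29.700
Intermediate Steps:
k(d, D) = D + d
v(B, l) = -l/4 (v(B, l) = l*(-¼) = -l/4)
W(C) = 3*C/(4*(4 + C)) (W(C) = (C - C/4)/(C + 4) = (3*C/4)/(4 + C) = 3*C/(4*(4 + C)))
W(6)*k(54, A(12)) = ((¾)*6/(4 + 6))*(12 + 54) = ((¾)*6/10)*66 = ((¾)*6*(⅒))*66 = (9/20)*66 = 297/10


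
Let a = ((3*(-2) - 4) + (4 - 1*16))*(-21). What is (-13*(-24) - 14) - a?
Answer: -164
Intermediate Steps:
a = 462 (a = ((-6 - 4) + (4 - 16))*(-21) = (-10 - 12)*(-21) = -22*(-21) = 462)
(-13*(-24) - 14) - a = (-13*(-24) - 14) - 1*462 = (312 - 14) - 462 = 298 - 462 = -164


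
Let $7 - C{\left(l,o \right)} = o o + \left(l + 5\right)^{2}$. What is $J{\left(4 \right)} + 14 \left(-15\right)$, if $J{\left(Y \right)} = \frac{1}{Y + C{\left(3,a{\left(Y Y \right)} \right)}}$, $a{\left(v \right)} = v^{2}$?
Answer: $- \frac{13773691}{65589} \approx -210.0$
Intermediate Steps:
$C{\left(l,o \right)} = 7 - o^{2} - \left(5 + l\right)^{2}$ ($C{\left(l,o \right)} = 7 - \left(o o + \left(l + 5\right)^{2}\right) = 7 - \left(o^{2} + \left(5 + l\right)^{2}\right) = 7 - o^{2} - \left(5 + l\right)^{2}$)
$J{\left(Y \right)} = \frac{1}{-57 + Y - Y^{8}}$ ($J{\left(Y \right)} = \frac{1}{Y - \left(-7 + \left(\left(Y Y\right)^{2}\right)^{2} + \left(5 + 3\right)^{2}\right)} = \frac{1}{Y - \left(57 + \left(\left(Y^{2}\right)^{2}\right)^{2}\right)} = \frac{1}{Y - \left(57 + \left(Y^{4}\right)^{2}\right)} = \frac{1}{Y - \left(57 + Y^{8}\right)} = \frac{1}{-57 + Y - Y^{8}}$)
$J{\left(4 \right)} + 14 \left(-15\right) = \frac{1}{-57 + 4 - 4^{8}} + 14 \left(-15\right) = \frac{1}{-57 + 4 - 65536} - 210 = \frac{1}{-65589} - 210 = - \frac{1}{65589} - 210 = - \frac{13773691}{65589}$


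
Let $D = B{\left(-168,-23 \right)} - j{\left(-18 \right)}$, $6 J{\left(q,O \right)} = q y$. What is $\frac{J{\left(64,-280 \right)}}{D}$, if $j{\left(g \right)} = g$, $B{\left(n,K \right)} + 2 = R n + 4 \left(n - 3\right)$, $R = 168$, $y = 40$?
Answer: $- \frac{320}{21669} \approx -0.014768$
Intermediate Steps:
$B{\left(n,K \right)} = -14 + 172 n$ ($B{\left(n,K \right)} = -2 + \left(168 n + 4 \left(n - 3\right)\right) = -2 + \left(168 n + 4 \left(-3 + n\right)\right) = -2 + \left(168 n + \left(-12 + 4 n\right)\right) = -2 + \left(-12 + 172 n\right) = -14 + 172 n$)
$J{\left(q,O \right)} = \frac{20 q}{3}$ ($J{\left(q,O \right)} = \frac{q 40}{6} = \frac{40 q}{6} = \frac{20 q}{3}$)
$D = -28892$ ($D = \left(-14 + 172 \left(-168\right)\right) - -18 = \left(-14 - 28896\right) + 18 = -28910 + 18 = -28892$)
$\frac{J{\left(64,-280 \right)}}{D} = \frac{\frac{20}{3} \cdot 64}{-28892} = \frac{1280}{3} \left(- \frac{1}{28892}\right) = - \frac{320}{21669}$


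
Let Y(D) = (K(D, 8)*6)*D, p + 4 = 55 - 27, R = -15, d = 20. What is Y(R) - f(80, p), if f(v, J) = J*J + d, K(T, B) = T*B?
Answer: 10204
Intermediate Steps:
K(T, B) = B*T
p = 24 (p = -4 + (55 - 27) = -4 + 28 = 24)
f(v, J) = 20 + J² (f(v, J) = J*J + 20 = J² + 20 = 20 + J²)
Y(D) = 48*D² (Y(D) = ((8*D)*6)*D = (48*D)*D = 48*D²)
Y(R) - f(80, p) = 48*(-15)² - (20 + 24²) = 48*225 - (20 + 576) = 10800 - 1*596 = 10800 - 596 = 10204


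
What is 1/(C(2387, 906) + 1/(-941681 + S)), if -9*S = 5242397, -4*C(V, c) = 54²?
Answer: -13717526/10000076463 ≈ -0.0013717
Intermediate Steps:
C(V, c) = -729 (C(V, c) = -¼*54² = -¼*2916 = -729)
S = -5242397/9 (S = -⅑*5242397 = -5242397/9 ≈ -5.8249e+5)
1/(C(2387, 906) + 1/(-941681 + S)) = 1/(-729 + 1/(-941681 - 5242397/9)) = 1/(-729 + 1/(-13717526/9)) = 1/(-729 - 9/13717526) = 1/(-10000076463/13717526) = -13717526/10000076463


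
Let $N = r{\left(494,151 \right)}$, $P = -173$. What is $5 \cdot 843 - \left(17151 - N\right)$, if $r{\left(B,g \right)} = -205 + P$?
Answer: $-13314$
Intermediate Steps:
$r{\left(B,g \right)} = -378$ ($r{\left(B,g \right)} = -205 - 173 = -378$)
$N = -378$
$5 \cdot 843 - \left(17151 - N\right) = 5 \cdot 843 - \left(17151 - -378\right) = 4215 - \left(17151 + 378\right) = 4215 - 17529 = -13314$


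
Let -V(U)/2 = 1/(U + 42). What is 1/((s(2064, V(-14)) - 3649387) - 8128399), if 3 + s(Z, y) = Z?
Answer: -1/11775725 ≈ -8.4920e-8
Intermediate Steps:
V(U) = -2/(42 + U) (V(U) = -2/(U + 42) = -2/(42 + U))
s(Z, y) = -3 + Z
1/((s(2064, V(-14)) - 3649387) - 8128399) = 1/(((-3 + 2064) - 3649387) - 8128399) = 1/((2061 - 3649387) - 8128399) = 1/(-3647326 - 8128399) = 1/(-11775725) = -1/11775725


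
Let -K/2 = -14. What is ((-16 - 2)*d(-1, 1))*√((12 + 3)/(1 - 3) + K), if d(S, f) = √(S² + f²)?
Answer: -18*√41 ≈ -115.26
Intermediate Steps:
K = 28 (K = -2*(-14) = 28)
((-16 - 2)*d(-1, 1))*√((12 + 3)/(1 - 3) + K) = ((-16 - 2)*√((-1)² + 1²))*√((12 + 3)/(1 - 3) + 28) = (-18*√(1 + 1))*√(15/(-2) + 28) = (-18*√2)*√(15*(-½) + 28) = (-18*√2)*√(-15/2 + 28) = (-18*√2)*√(41/2) = (-18*√2)*(√82/2) = -18*√41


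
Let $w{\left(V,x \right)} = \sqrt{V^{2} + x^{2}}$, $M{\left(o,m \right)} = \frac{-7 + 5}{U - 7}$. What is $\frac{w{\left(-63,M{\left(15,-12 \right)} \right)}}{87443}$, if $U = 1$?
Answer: $\frac{\sqrt{35722}}{262329} \approx 0.00072048$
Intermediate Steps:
$M{\left(o,m \right)} = \frac{1}{3}$ ($M{\left(o,m \right)} = \frac{-7 + 5}{1 - 7} = - \frac{2}{-6} = \left(-2\right) \left(- \frac{1}{6}\right) = \frac{1}{3}$)
$\frac{w{\left(-63,M{\left(15,-12 \right)} \right)}}{87443} = \frac{\sqrt{\left(-63\right)^{2} + \left(\frac{1}{3}\right)^{2}}}{87443} = \sqrt{3969 + \frac{1}{9}} \cdot \frac{1}{87443} = \sqrt{\frac{35722}{9}} \cdot \frac{1}{87443} = \frac{\sqrt{35722}}{3} \cdot \frac{1}{87443} = \frac{\sqrt{35722}}{262329}$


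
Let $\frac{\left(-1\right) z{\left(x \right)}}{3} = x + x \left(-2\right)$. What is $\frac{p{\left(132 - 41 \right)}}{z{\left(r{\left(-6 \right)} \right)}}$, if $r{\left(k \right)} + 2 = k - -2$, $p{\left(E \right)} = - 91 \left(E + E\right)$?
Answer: $\frac{8281}{9} \approx 920.11$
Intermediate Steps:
$p{\left(E \right)} = - 182 E$ ($p{\left(E \right)} = - 91 \cdot 2 E = - 182 E$)
$r{\left(k \right)} = k$ ($r{\left(k \right)} = -2 + \left(k - -2\right) = -2 + \left(k + 2\right) = -2 + \left(2 + k\right) = k$)
$z{\left(x \right)} = 3 x$ ($z{\left(x \right)} = - 3 \left(x + x \left(-2\right)\right) = - 3 \left(x - 2 x\right) = - 3 \left(- x\right) = 3 x$)
$\frac{p{\left(132 - 41 \right)}}{z{\left(r{\left(-6 \right)} \right)}} = \frac{\left(-182\right) \left(132 - 41\right)}{3 \left(-6\right)} = \frac{\left(-182\right) 91}{-18} = \left(-16562\right) \left(- \frac{1}{18}\right) = \frac{8281}{9}$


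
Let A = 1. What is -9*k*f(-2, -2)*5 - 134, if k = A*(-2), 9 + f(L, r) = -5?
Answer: -1394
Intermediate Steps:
f(L, r) = -14 (f(L, r) = -9 - 5 = -14)
k = -2 (k = 1*(-2) = -2)
-9*k*f(-2, -2)*5 - 134 = -9*(-2*(-14))*5 - 134 = -252*5 - 134 = -9*140 - 134 = -1260 - 134 = -1394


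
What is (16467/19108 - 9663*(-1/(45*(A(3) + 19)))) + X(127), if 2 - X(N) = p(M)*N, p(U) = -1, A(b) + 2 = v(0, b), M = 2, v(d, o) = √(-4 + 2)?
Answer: 11877603391/83406420 - 3221*I*√2/4365 ≈ 142.41 - 1.0436*I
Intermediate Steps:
v(d, o) = I*√2 (v(d, o) = √(-2) = I*√2)
A(b) = -2 + I*√2
X(N) = 2 + N (X(N) = 2 - (-1)*N = 2 + N)
(16467/19108 - 9663*(-1/(45*(A(3) + 19)))) + X(127) = (16467/19108 - 9663*(-1/(45*((-2 + I*√2) + 19)))) + (2 + 127) = (16467*(1/19108) - 9663*(-1/(45*(17 + I*√2)))) + 129 = (16467/19108 - 9663/(-765 - 45*I*√2)) + 129 = 2481399/19108 - 9663/(-765 - 45*I*√2)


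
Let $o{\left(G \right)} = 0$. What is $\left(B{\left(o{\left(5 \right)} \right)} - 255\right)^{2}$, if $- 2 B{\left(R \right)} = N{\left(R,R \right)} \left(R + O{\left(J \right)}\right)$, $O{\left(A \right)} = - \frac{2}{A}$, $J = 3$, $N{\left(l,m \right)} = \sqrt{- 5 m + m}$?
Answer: $65025$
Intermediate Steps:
$N{\left(l,m \right)} = 2 \sqrt{- m}$ ($N{\left(l,m \right)} = \sqrt{- 4 m} = 2 \sqrt{- m}$)
$B{\left(R \right)} = - \sqrt{- R} \left(- \frac{2}{3} + R\right)$ ($B{\left(R \right)} = - \frac{2 \sqrt{- R} \left(R - \frac{2}{3}\right)}{2} = - \frac{2 \sqrt{- R} \left(- \frac{2}{3} + R\right)}{2} = - \sqrt{- R} \left(- \frac{2}{3} + R\right)$)
$\left(B{\left(o{\left(5 \right)} \right)} - 255\right)^{2} = \left(\sqrt{\left(-1\right) 0} \left(\frac{2}{3} - 0\right) - 255\right)^{2} = \left(\sqrt{0} \left(\frac{2}{3} + 0\right) - 255\right)^{2} = \left(0 \cdot \frac{2}{3} - 255\right)^{2} = \left(0 - 255\right)^{2} = \left(-255\right)^{2} = 65025$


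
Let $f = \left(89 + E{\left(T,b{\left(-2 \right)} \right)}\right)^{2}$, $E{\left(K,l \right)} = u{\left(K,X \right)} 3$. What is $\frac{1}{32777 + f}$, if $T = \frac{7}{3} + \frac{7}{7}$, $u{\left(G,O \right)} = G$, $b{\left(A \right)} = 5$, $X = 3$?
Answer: $\frac{1}{42578} \approx 2.3486 \cdot 10^{-5}$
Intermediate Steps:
$T = \frac{10}{3}$ ($T = 7 \cdot \frac{1}{3} + 7 \cdot \frac{1}{7} = \frac{7}{3} + 1 = \frac{10}{3} \approx 3.3333$)
$E{\left(K,l \right)} = 3 K$ ($E{\left(K,l \right)} = K 3 = 3 K$)
$f = 9801$ ($f = \left(89 + 3 \cdot \frac{10}{3}\right)^{2} = \left(89 + 10\right)^{2} = 99^{2} = 9801$)
$\frac{1}{32777 + f} = \frac{1}{32777 + 9801} = \frac{1}{42578}$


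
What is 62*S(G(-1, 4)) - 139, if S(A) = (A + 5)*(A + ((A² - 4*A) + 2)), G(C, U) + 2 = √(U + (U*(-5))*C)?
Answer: -3859 + 1860*√6 ≈ 697.05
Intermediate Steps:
G(C, U) = -2 + √(U - 5*C*U) (G(C, U) = -2 + √(U + (U*(-5))*C) = -2 + √(U + (-5*U)*C) = -2 + √(U - 5*C*U))
S(A) = (5 + A)*(2 + A² - 3*A) (S(A) = (5 + A)*(A + (2 + A² - 4*A)) = (5 + A)*(2 + A² - 3*A))
62*S(G(-1, 4)) - 139 = 62*(10 + (-2 + √(4*(1 - 5*(-1))))³ - 13*(-2 + √(4*(1 - 5*(-1)))) + 2*(-2 + √(4*(1 - 5*(-1))))²) - 139 = 62*(10 + (-2 + √(4*(1 + 5)))³ - 13*(-2 + √(4*(1 + 5))) + 2*(-2 + √(4*(1 + 5)))²) - 139 = 62*(10 + (-2 + √(4*6))³ - 13*(-2 + √(4*6)) + 2*(-2 + √(4*6))²) - 139 = 62*(10 + (-2 + √24)³ - 13*(-2 + √24) + 2*(-2 + √24)²) - 139 = 62*(10 + (-2 + 2*√6)³ - 13*(-2 + 2*√6) + 2*(-2 + 2*√6)²) - 139 = 62*(10 + (-2 + 2*√6)³ + (26 - 26*√6) + 2*(-2 + 2*√6)²) - 139 = 62*(36 + (-2 + 2*√6)³ - 26*√6 + 2*(-2 + 2*√6)²) - 139 = (2232 - 1612*√6 + 62*(-2 + 2*√6)³ + 124*(-2 + 2*√6)²) - 139 = 2093 - 1612*√6 + 62*(-2 + 2*√6)³ + 124*(-2 + 2*√6)²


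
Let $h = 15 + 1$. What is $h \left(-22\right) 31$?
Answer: $-10912$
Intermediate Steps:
$h = 16$
$h \left(-22\right) 31 = 16 \left(-22\right) 31 = \left(-352\right) 31 = -10912$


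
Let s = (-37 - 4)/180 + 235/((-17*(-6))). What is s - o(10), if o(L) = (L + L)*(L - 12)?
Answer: 128753/3060 ≈ 42.076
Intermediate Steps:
o(L) = 2*L*(-12 + L) (o(L) = (2*L)*(-12 + L) = 2*L*(-12 + L))
s = 6353/3060 (s = -41*1/180 + 235/102 = -41/180 + 235*(1/102) = -41/180 + 235/102 = 6353/3060 ≈ 2.0761)
s - o(10) = 6353/3060 - 2*10*(-12 + 10) = 6353/3060 - 2*10*(-2) = 6353/3060 - 1*(-40) = 6353/3060 + 40 = 128753/3060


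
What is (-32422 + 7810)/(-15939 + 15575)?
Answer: 879/13 ≈ 67.615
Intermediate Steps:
(-32422 + 7810)/(-15939 + 15575) = -24612/(-364) = -24612*(-1/364) = 879/13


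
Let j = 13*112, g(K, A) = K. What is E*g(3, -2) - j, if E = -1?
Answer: -1459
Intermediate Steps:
j = 1456
E*g(3, -2) - j = -1*3 - 1*1456 = -3 - 1456 = -1459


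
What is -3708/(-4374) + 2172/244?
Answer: 144515/14823 ≈ 9.7494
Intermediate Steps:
-3708/(-4374) + 2172/244 = -3708*(-1/4374) + 2172*(1/244) = 206/243 + 543/61 = 144515/14823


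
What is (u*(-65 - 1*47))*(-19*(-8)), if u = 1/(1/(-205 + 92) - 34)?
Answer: 274816/549 ≈ 500.58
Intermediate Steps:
u = -113/3843 (u = 1/(1/(-113) - 34) = 1/(-1/113 - 34) = 1/(-3843/113) = -113/3843 ≈ -0.029404)
(u*(-65 - 1*47))*(-19*(-8)) = (-113*(-65 - 1*47)/3843)*(-19*(-8)) = -113*(-65 - 47)/3843*152 = -113/3843*(-112)*152 = (1808/549)*152 = 274816/549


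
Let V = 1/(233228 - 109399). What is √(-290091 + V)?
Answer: I*√4448145519299102/123829 ≈ 538.6*I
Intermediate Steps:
V = 1/123829 ≈ 8.0757e-6
√(-290091 + V) = √(-290091 + 1/123829) = √(-35921678438/123829) = I*√4448145519299102/123829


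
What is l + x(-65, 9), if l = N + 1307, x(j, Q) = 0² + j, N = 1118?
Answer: 2360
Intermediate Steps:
x(j, Q) = j (x(j, Q) = 0 + j = j)
l = 2425 (l = 1118 + 1307 = 2425)
l + x(-65, 9) = 2425 - 65 = 2360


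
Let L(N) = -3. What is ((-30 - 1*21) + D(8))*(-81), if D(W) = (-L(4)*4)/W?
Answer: 8019/2 ≈ 4009.5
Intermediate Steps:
D(W) = 12/W (D(W) = (-1*(-3)*4)/W = (3*4)/W = 12/W)
((-30 - 1*21) + D(8))*(-81) = ((-30 - 1*21) + 12/8)*(-81) = ((-30 - 21) + 12*(1/8))*(-81) = (-51 + 3/2)*(-81) = -99/2*(-81) = 8019/2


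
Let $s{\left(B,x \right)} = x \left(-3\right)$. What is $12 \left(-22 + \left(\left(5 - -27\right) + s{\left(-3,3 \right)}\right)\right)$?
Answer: $12$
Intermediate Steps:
$s{\left(B,x \right)} = - 3 x$
$12 \left(-22 + \left(\left(5 - -27\right) + s{\left(-3,3 \right)}\right)\right) = 12 \left(-22 + \left(\left(5 - -27\right) - 9\right)\right) = 12 \left(-22 + \left(\left(5 + 27\right) - 9\right)\right) = 12 \left(-22 + \left(32 - 9\right)\right) = 12 \left(-22 + 23\right) = 12 \cdot 1 = 12$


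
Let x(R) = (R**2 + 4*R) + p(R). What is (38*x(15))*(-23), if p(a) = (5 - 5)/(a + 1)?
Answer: -249090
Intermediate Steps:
p(a) = 0 (p(a) = 0/(1 + a) = 0)
x(R) = R**2 + 4*R (x(R) = (R**2 + 4*R) + 0 = R**2 + 4*R)
(38*x(15))*(-23) = (38*(15*(4 + 15)))*(-23) = (38*(15*19))*(-23) = (38*285)*(-23) = 10830*(-23) = -249090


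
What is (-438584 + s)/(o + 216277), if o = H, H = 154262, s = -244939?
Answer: -75947/41171 ≈ -1.8447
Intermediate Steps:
o = 154262
(-438584 + s)/(o + 216277) = (-438584 - 244939)/(154262 + 216277) = -683523/370539 = -683523*1/370539 = -75947/41171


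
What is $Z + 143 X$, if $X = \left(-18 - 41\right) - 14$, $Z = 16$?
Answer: $-10423$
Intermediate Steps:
$X = -73$ ($X = -59 - 14 = -73$)
$Z + 143 X = 16 + 143 \left(-73\right) = 16 - 10439 = -10423$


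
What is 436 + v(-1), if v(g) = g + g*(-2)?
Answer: 437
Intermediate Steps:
v(g) = -g (v(g) = g - 2*g = -g)
436 + v(-1) = 436 - 1*(-1) = 436 + 1 = 437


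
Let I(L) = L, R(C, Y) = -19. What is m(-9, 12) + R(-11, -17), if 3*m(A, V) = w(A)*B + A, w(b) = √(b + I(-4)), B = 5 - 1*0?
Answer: -22 + 5*I*√13/3 ≈ -22.0 + 6.0093*I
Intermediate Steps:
B = 5 (B = 5 + 0 = 5)
w(b) = √(-4 + b) (w(b) = √(b - 4) = √(-4 + b))
m(A, V) = A/3 + 5*√(-4 + A)/3 (m(A, V) = (√(-4 + A)*5 + A)/3 = (5*√(-4 + A) + A)/3 = (A + 5*√(-4 + A))/3 = A/3 + 5*√(-4 + A)/3)
m(-9, 12) + R(-11, -17) = ((⅓)*(-9) + 5*√(-4 - 9)/3) - 19 = (-3 + 5*√(-13)/3) - 19 = (-3 + 5*(I*√13)/3) - 19 = (-3 + 5*I*√13/3) - 19 = -22 + 5*I*√13/3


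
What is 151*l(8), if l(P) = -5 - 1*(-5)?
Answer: 0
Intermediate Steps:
l(P) = 0 (l(P) = -5 + 5 = 0)
151*l(8) = 151*0 = 0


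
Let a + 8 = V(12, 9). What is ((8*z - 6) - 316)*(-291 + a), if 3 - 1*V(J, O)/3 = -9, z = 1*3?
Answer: 78374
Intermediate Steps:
z = 3
V(J, O) = 36 (V(J, O) = 9 - 3*(-9) = 9 + 27 = 36)
a = 28 (a = -8 + 36 = 28)
((8*z - 6) - 316)*(-291 + a) = ((8*3 - 6) - 316)*(-291 + 28) = ((24 - 6) - 316)*(-263) = (18 - 316)*(-263) = -298*(-263) = 78374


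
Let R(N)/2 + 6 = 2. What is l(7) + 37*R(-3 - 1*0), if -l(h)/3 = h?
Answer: -317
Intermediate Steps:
R(N) = -8 (R(N) = -12 + 2*2 = -12 + 4 = -8)
l(h) = -3*h
l(7) + 37*R(-3 - 1*0) = -3*7 + 37*(-8) = -21 - 296 = -317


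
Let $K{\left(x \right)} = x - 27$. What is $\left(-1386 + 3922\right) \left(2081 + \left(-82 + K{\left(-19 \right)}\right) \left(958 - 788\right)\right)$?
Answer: $-49905944$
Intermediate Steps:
$K{\left(x \right)} = -27 + x$
$\left(-1386 + 3922\right) \left(2081 + \left(-82 + K{\left(-19 \right)}\right) \left(958 - 788\right)\right) = \left(-1386 + 3922\right) \left(2081 + \left(-82 - 46\right) \left(958 - 788\right)\right) = 2536 \left(2081 + \left(-82 - 46\right) 170\right) = 2536 \left(2081 - 21760\right) = 2536 \left(-19679\right) = -49905944$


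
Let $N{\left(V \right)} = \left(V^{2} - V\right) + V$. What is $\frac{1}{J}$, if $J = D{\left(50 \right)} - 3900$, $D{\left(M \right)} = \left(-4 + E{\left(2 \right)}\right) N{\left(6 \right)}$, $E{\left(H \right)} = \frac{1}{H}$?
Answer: $- \frac{1}{4026} \approx -0.00024839$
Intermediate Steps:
$N{\left(V \right)} = V^{2}$
$D{\left(M \right)} = -126$ ($D{\left(M \right)} = \left(-4 + \frac{1}{2}\right) 6^{2} = \left(-4 + \frac{1}{2}\right) 36 = \left(- \frac{7}{2}\right) 36 = -126$)
$J = -4026$ ($J = -126 - 3900 = -4026$)
$\frac{1}{J} = \frac{1}{-4026} = - \frac{1}{4026}$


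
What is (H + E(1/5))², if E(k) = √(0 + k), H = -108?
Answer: (540 - √5)²/25 ≈ 11568.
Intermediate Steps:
E(k) = √k
(H + E(1/5))² = (-108 + √(1/5))² = (-108 + √(⅕))² = (-108 + √5/5)²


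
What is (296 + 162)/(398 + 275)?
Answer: 458/673 ≈ 0.68054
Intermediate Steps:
(296 + 162)/(398 + 275) = 458/673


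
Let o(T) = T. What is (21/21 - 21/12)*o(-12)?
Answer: 9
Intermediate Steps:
(21/21 - 21/12)*o(-12) = (21/21 - 21/12)*(-12) = (21*(1/21) - 21*1/12)*(-12) = (1 - 7/4)*(-12) = -¾*(-12) = 9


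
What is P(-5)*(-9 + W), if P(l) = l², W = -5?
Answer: -350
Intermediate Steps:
P(-5)*(-9 + W) = (-5)²*(-9 - 5) = 25*(-14) = -350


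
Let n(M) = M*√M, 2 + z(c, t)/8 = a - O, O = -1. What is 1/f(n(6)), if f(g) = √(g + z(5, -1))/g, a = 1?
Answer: 6^(¾) ≈ 3.8337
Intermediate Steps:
z(c, t) = 0 (z(c, t) = -16 + 8*(1 - 1*(-1)) = -16 + 8*(1 + 1) = -16 + 8*2 = -16 + 16 = 0)
n(M) = M^(3/2)
f(g) = g^(-½) (f(g) = √(g + 0)/g = √g/g = g^(-½))
1/f(n(6)) = 1/((6^(3/2))^(-½)) = 1/((6*√6)^(-½)) = 1/(6^(¼)/6) = 6^(¾)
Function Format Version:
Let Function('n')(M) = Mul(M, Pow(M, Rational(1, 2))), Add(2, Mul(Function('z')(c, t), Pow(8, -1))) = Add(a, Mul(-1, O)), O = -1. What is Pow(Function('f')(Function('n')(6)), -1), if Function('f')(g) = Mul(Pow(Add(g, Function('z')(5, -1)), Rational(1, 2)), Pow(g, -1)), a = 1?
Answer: Pow(6, Rational(3, 4)) ≈ 3.8337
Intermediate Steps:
Function('z')(c, t) = 0 (Function('z')(c, t) = Add(-16, Mul(8, Add(1, Mul(-1, -1)))) = Add(-16, Mul(8, Add(1, 1))) = Add(-16, Mul(8, 2)) = Add(-16, 16) = 0)
Function('n')(M) = Pow(M, Rational(3, 2))
Function('f')(g) = Pow(g, Rational(-1, 2)) (Function('f')(g) = Mul(Pow(Add(g, 0), Rational(1, 2)), Pow(g, -1)) = Mul(Pow(g, Rational(1, 2)), Pow(g, -1)) = Pow(g, Rational(-1, 2)))
Pow(Function('f')(Function('n')(6)), -1) = Pow(Pow(Pow(6, Rational(3, 2)), Rational(-1, 2)), -1) = Pow(Pow(Mul(6, Pow(6, Rational(1, 2))), Rational(-1, 2)), -1) = Pow(Mul(Rational(1, 6), Pow(6, Rational(1, 4))), -1) = Pow(6, Rational(3, 4))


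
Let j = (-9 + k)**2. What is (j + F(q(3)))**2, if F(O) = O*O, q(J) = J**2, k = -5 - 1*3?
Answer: 136900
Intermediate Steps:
k = -8 (k = -5 - 3 = -8)
F(O) = O**2
j = 289 (j = (-9 - 8)**2 = (-17)**2 = 289)
(j + F(q(3)))**2 = (289 + (3**2)**2)**2 = (289 + 9**2)**2 = (289 + 81)**2 = 370**2 = 136900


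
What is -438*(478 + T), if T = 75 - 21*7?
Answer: -177828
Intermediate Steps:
T = -72 (T = 75 - 147 = -72)
-438*(478 + T) = -438*(478 - 72) = -438*406 = -177828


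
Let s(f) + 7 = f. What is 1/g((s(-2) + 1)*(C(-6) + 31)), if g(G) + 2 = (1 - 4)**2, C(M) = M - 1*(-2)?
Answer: 1/7 ≈ 0.14286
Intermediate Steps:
s(f) = -7 + f
C(M) = 2 + M (C(M) = M + 2 = 2 + M)
g(G) = 7 (g(G) = -2 + (1 - 4)**2 = -2 + (-3)**2 = -2 + 9 = 7)
1/g((s(-2) + 1)*(C(-6) + 31)) = 1/7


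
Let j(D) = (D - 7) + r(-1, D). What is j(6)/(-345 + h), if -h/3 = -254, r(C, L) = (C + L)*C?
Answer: -2/139 ≈ -0.014388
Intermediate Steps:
r(C, L) = C*(C + L)
j(D) = -6 (j(D) = (D - 7) - (-1 + D) = (-7 + D) + (1 - D) = -6)
h = 762 (h = -3*(-254) = 762)
j(6)/(-345 + h) = -6/(-345 + 762) = -6/417 = -6*1/417 = -2/139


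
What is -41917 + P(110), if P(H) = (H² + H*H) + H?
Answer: -17607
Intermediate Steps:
P(H) = H + 2*H² (P(H) = (H² + H²) + H = 2*H² + H = H + 2*H²)
-41917 + P(110) = -41917 + 110*(1 + 2*110) = -41917 + 110*(1 + 220) = -41917 + 110*221 = -41917 + 24310 = -17607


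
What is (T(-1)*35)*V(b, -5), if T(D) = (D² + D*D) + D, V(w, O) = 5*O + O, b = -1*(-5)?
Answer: -1050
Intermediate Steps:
b = 5
V(w, O) = 6*O
T(D) = D + 2*D² (T(D) = (D² + D²) + D = 2*D² + D = D + 2*D²)
(T(-1)*35)*V(b, -5) = (-(1 + 2*(-1))*35)*(6*(-5)) = (-(1 - 2)*35)*(-30) = (-1*(-1)*35)*(-30) = (1*35)*(-30) = 35*(-30) = -1050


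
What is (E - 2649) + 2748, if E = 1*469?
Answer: 568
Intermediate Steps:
E = 469
(E - 2649) + 2748 = (469 - 2649) + 2748 = -2180 + 2748 = 568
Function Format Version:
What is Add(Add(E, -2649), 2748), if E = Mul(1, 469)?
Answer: 568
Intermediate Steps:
E = 469
Add(Add(E, -2649), 2748) = Add(Add(469, -2649), 2748) = Add(-2180, 2748) = 568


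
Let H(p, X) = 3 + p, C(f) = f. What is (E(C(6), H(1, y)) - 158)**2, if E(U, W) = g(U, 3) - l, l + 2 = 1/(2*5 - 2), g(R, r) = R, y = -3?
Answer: 1442401/64 ≈ 22538.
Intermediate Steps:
l = -15/8 (l = -2 + 1/(2*5 - 2) = -2 + 1/(10 - 2) = -2 + 1/8 = -15/8 ≈ -1.8750)
E(U, W) = 15/8 + U (E(U, W) = U - 1*(-15/8) = U + 15/8 = 15/8 + U)
(E(C(6), H(1, y)) - 158)**2 = ((15/8 + 6) - 158)**2 = (63/8 - 158)**2 = (-1201/8)**2 = 1442401/64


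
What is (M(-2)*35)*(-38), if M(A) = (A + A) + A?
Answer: 7980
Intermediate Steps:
M(A) = 3*A (M(A) = 2*A + A = 3*A)
(M(-2)*35)*(-38) = ((3*(-2))*35)*(-38) = -6*35*(-38) = -210*(-38) = 7980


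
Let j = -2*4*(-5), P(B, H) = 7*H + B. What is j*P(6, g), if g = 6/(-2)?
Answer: -600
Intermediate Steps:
g = -3 (g = 6*(-1/2) = -3)
P(B, H) = B + 7*H
j = 40 (j = -8*(-5) = 40)
j*P(6, g) = 40*(6 + 7*(-3)) = 40*(6 - 21) = 40*(-15) = -600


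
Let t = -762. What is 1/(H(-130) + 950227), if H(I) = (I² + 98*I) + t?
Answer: 1/953625 ≈ 1.0486e-6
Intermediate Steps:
H(I) = -762 + I² + 98*I (H(I) = (I² + 98*I) - 762 = -762 + I² + 98*I)
1/(H(-130) + 950227) = 1/((-762 + (-130)² + 98*(-130)) + 950227) = 1/((-762 + 16900 - 12740) + 950227) = 1/(3398 + 950227) = 1/953625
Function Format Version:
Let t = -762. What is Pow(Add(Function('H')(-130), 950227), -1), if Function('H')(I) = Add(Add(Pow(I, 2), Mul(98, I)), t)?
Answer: Rational(1, 953625) ≈ 1.0486e-6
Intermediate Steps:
Function('H')(I) = Add(-762, Pow(I, 2), Mul(98, I)) (Function('H')(I) = Add(Add(Pow(I, 2), Mul(98, I)), -762) = Add(-762, Pow(I, 2), Mul(98, I)))
Pow(Add(Function('H')(-130), 950227), -1) = Pow(Add(Add(-762, Pow(-130, 2), Mul(98, -130)), 950227), -1) = Pow(Add(Add(-762, 16900, -12740), 950227), -1) = Pow(Add(3398, 950227), -1) = Pow(953625, -1) = Rational(1, 953625)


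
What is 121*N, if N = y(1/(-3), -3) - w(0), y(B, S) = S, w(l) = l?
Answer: -363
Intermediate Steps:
N = -3 (N = -3 - 1*0 = -3 + 0 = -3)
121*N = 121*(-3) = -363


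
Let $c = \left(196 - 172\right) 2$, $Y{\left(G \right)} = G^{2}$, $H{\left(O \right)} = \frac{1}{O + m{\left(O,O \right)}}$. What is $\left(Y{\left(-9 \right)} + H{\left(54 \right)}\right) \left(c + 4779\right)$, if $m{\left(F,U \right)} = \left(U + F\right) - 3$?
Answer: $\frac{20723920}{53} \approx 3.9102 \cdot 10^{5}$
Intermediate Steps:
$m{\left(F,U \right)} = -3 + F + U$ ($m{\left(F,U \right)} = \left(F + U\right) - 3 = -3 + F + U$)
$H{\left(O \right)} = \frac{1}{-3 + 3 O}$ ($H{\left(O \right)} = \frac{1}{O + \left(-3 + O + O\right)} = \frac{1}{O + \left(-3 + 2 O\right)} = \frac{1}{-3 + 3 O}$)
$c = 48$ ($c = 24 \cdot 2 = 48$)
$\left(Y{\left(-9 \right)} + H{\left(54 \right)}\right) \left(c + 4779\right) = \left(\left(-9\right)^{2} + \frac{1}{3 \left(-1 + 54\right)}\right) \left(48 + 4779\right) = \left(81 + \frac{1}{3 \cdot 53}\right) 4827 = \left(81 + \frac{1}{3} \cdot \frac{1}{53}\right) 4827 = \left(81 + \frac{1}{159}\right) 4827 = \frac{12880}{159} \cdot 4827 = \frac{20723920}{53}$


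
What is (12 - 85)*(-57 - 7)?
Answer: 4672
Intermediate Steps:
(12 - 85)*(-57 - 7) = -73*(-64) = 4672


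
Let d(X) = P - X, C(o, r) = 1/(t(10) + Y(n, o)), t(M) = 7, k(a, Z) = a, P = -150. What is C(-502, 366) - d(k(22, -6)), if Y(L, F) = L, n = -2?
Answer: 861/5 ≈ 172.20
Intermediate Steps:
C(o, r) = ⅕ (C(o, r) = 1/(7 - 2) = 1/5 = ⅕)
d(X) = -150 - X
C(-502, 366) - d(k(22, -6)) = ⅕ - (-150 - 1*22) = ⅕ - (-150 - 22) = ⅕ - 1*(-172) = ⅕ + 172 = 861/5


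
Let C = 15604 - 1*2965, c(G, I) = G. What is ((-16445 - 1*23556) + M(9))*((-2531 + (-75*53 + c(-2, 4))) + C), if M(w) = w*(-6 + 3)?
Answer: -245411668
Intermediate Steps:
M(w) = -3*w (M(w) = w*(-3) = -3*w)
C = 12639 (C = 15604 - 2965 = 12639)
((-16445 - 1*23556) + M(9))*((-2531 + (-75*53 + c(-2, 4))) + C) = ((-16445 - 1*23556) - 3*9)*((-2531 + (-75*53 - 2)) + 12639) = ((-16445 - 23556) - 27)*((-2531 + (-3975 - 2)) + 12639) = (-40001 - 27)*((-2531 - 3977) + 12639) = -40028*(-6508 + 12639) = -40028*6131 = -245411668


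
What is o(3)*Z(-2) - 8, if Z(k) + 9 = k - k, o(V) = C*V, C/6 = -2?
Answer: 316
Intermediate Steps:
C = -12 (C = 6*(-2) = -12)
o(V) = -12*V
Z(k) = -9 (Z(k) = -9 + (k - k) = -9 + 0 = -9)
o(3)*Z(-2) - 8 = -12*3*(-9) - 8 = -36*(-9) - 8 = 324 - 8 = 316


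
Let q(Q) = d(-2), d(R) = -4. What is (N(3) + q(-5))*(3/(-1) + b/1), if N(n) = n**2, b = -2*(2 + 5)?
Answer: -85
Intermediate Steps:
q(Q) = -4
b = -14 (b = -2*7 = -14)
(N(3) + q(-5))*(3/(-1) + b/1) = (3**2 - 4)*(3/(-1) - 14/1) = (9 - 4)*(3*(-1) - 14*1) = 5*(-3 - 14) = 5*(-17) = -85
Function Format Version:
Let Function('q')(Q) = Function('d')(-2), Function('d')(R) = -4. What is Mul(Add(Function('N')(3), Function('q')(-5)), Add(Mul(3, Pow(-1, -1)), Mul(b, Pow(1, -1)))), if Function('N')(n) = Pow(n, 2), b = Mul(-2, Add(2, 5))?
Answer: -85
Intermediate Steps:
Function('q')(Q) = -4
b = -14 (b = Mul(-2, 7) = -14)
Mul(Add(Function('N')(3), Function('q')(-5)), Add(Mul(3, Pow(-1, -1)), Mul(b, Pow(1, -1)))) = Mul(Add(Pow(3, 2), -4), Add(Mul(3, Pow(-1, -1)), Mul(-14, Pow(1, -1)))) = Mul(Add(9, -4), Add(Mul(3, -1), Mul(-14, 1))) = Mul(5, Add(-3, -14)) = Mul(5, -17) = -85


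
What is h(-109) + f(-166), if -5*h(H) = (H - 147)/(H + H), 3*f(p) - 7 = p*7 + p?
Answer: -720329/1635 ≈ -440.57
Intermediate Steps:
f(p) = 7/3 + 8*p/3 (f(p) = 7/3 + (p*7 + p)/3 = 7/3 + (7*p + p)/3 = 7/3 + (8*p)/3 = 7/3 + 8*p/3)
h(H) = -(-147 + H)/(10*H) (h(H) = -(H - 147)/(5*(H + H)) = -(-147 + H)/(5*(2*H)) = -(-147 + H)*1/(2*H)/5 = -(-147 + H)/(10*H))
h(-109) + f(-166) = (1/10)*(147 - 1*(-109))/(-109) + (7/3 + (8/3)*(-166)) = (1/10)*(-1/109)*(147 + 109) + (7/3 - 1328/3) = (1/10)*(-1/109)*256 - 1321/3 = -128/545 - 1321/3 = -720329/1635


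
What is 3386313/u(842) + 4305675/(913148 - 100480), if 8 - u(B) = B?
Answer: -26944679217/6644756 ≈ -4055.0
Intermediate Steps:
u(B) = 8 - B
3386313/u(842) + 4305675/(913148 - 100480) = 3386313/(8 - 1*842) + 4305675/(913148 - 100480) = 3386313/(8 - 842) + 4305675/812668 = 3386313/(-834) + 4305675*(1/812668) = 3386313*(-1/834) + 253275/47804 = -1128771/278 + 253275/47804 = -26944679217/6644756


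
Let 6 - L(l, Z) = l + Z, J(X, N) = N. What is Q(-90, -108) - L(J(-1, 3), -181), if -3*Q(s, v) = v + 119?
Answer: -563/3 ≈ -187.67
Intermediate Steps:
Q(s, v) = -119/3 - v/3 (Q(s, v) = -(v + 119)/3 = -(119 + v)/3 = -119/3 - v/3)
L(l, Z) = 6 - Z - l (L(l, Z) = 6 - (l + Z) = 6 - (Z + l) = 6 + (-Z - l) = 6 - Z - l)
Q(-90, -108) - L(J(-1, 3), -181) = (-119/3 - 1/3*(-108)) - (6 - 1*(-181) - 1*3) = (-119/3 + 36) - (6 + 181 - 3) = -11/3 - 1*184 = -11/3 - 184 = -563/3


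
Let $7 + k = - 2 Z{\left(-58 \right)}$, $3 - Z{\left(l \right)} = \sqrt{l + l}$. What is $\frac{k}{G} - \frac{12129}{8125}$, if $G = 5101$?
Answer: $- \frac{4767358}{3188125} + \frac{4 i \sqrt{29}}{5101} \approx -1.4953 + 0.0042228 i$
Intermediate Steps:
$Z{\left(l \right)} = 3 - \sqrt{2} \sqrt{l}$ ($Z{\left(l \right)} = 3 - \sqrt{l + l} = 3 - \sqrt{2 l} = 3 - \sqrt{2} \sqrt{l}$)
$k = -13 + 4 i \sqrt{29}$ ($k = -7 - 2 \left(3 - \sqrt{2} \sqrt{-58}\right) = -7 - 2 \left(3 - \sqrt{2} i \sqrt{58}\right) = -7 - 2 \left(3 - 2 i \sqrt{29}\right) = -7 - \left(6 - 4 i \sqrt{29}\right) = -13 + 4 i \sqrt{29} \approx -13.0 + 21.541 i$)
$\frac{k}{G} - \frac{12129}{8125} = \frac{-13 + 4 i \sqrt{29}}{5101} - \frac{12129}{8125} = \left(-13 + 4 i \sqrt{29}\right) \frac{1}{5101} - \frac{933}{625} = \left(- \frac{13}{5101} + \frac{4 i \sqrt{29}}{5101}\right) - \frac{933}{625} = - \frac{4767358}{3188125} + \frac{4 i \sqrt{29}}{5101}$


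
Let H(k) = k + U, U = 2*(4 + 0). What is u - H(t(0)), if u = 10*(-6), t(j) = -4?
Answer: -64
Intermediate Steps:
U = 8 (U = 2*4 = 8)
u = -60
H(k) = 8 + k (H(k) = k + 8 = 8 + k)
u - H(t(0)) = -60 - (8 - 4) = -60 - 1*4 = -60 - 4 = -64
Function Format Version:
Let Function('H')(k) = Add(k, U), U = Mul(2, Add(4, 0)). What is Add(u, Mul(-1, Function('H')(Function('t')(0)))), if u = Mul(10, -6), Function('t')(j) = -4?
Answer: -64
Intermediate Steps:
U = 8 (U = Mul(2, 4) = 8)
u = -60
Function('H')(k) = Add(8, k) (Function('H')(k) = Add(k, 8) = Add(8, k))
Add(u, Mul(-1, Function('H')(Function('t')(0)))) = Add(-60, Mul(-1, Add(8, -4))) = Add(-60, Mul(-1, 4)) = Add(-60, -4) = -64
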